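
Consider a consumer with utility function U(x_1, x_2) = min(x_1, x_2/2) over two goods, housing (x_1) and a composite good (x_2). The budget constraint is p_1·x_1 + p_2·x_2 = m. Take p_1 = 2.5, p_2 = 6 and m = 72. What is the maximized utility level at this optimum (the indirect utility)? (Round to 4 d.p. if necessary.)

V = 4.9655

Here 2.5 + 2·6 = 14.5, giving x_1* = 4.9655 and x_2* = 9.931.
Utility at the optimum: U(4.9655, 9.931) = 4.9655.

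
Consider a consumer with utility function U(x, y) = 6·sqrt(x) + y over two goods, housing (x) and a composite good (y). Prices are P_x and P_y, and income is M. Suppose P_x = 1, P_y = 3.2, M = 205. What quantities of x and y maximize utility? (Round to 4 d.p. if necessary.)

Set MRS = P_x/P_y: 3·x^(−1/2) = P_x/P_y.
Thus x* = (3·P_y/P_x)² — independent of M — with the rest of income spent on y.
Plugging in: x* = (3·3.2/1)² = 92.16, y* = 35.2625.

x* = 92.16, y* = 35.2625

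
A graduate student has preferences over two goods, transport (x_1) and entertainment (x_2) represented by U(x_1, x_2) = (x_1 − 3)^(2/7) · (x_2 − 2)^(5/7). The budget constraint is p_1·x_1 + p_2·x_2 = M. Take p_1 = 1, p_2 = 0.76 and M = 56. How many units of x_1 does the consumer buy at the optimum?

Discretionary income = 56 − 3·1 − 2·0.76 = 51.48; x_1* = 3 + 2/7·51.48/1 = 17.7086.

x_1* = 17.7086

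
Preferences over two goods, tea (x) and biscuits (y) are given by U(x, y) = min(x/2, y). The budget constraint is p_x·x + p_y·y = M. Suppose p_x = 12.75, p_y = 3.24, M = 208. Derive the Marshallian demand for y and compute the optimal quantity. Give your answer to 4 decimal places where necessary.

y* = 7.2373

Leontief preferences: the optimum is at the kink where x/2 = y/1, i.e. y = (1/2)·x.
Budget: p_x·x + p_y·(1/2)·x = M, so (2·p_x + p_y)·x = 2·M.
Demand: x*(p_x,p_y,M) = 2·M/(2·p_x + p_y), y* = M/(2·p_x + p_y).
Here 2·12.75 + 3.24 = 28.74, giving y* = 7.2373.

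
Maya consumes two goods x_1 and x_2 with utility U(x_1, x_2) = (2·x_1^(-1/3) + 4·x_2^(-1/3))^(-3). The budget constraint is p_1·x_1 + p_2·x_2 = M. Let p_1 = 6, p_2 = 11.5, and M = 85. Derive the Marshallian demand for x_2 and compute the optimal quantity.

From the CES first-order condition, (1/2)·(x_2/x_1)^(4/3) = p_1/p_2.
Hence x_2/x_1 = (2·p_1/p_2)^(1/(4/3)), i.e. raised to the 0.75 power.
With the ratio pinned down, the budget gives x_1* = M/(p_1 + p_2·(x_2/x_1)) and x_2* = (x_2/x_1)·x_1*.
Numerically x_2/x_1 = 1.032435, so x_1* = 85/(6 + 11.5·1.032435) = 4.7558 and x_2* = 1.032435·4.7558 = 4.91.

x_2* = 4.91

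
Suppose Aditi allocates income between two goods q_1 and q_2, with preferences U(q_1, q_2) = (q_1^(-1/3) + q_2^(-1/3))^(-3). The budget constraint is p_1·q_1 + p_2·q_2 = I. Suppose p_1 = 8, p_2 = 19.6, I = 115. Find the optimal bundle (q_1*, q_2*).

q_1* = 6.3858, q_2* = 3.2609

MU_q_1 ∝ q_1^(-4/3), MU_q_2 ∝ q_2^(-4/3), so MRS = (q_2/q_1)^(4/3) = p_1/p_2.
Hence q_2/q_1 = (p_1/p_2)^(1/(4/3)), i.e. raised to the 0.75 power.
Substitute q_2 = (q_2/q_1)·q_1 into the budget: q_1* = I/(p_1 + p_2·(q_2/q_1)).
Numerically q_2/q_1 = 0.510652, so q_1* = 115/(8 + 19.6·0.510652) = 6.3858 and q_2* = 0.510652·6.3858 = 3.2609.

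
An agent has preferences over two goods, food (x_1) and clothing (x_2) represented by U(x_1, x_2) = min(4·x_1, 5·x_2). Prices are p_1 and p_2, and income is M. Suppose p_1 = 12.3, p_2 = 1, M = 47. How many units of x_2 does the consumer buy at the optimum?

x_2* = 2.8702

With perfect complements, no substitution: consume in ratio x_1:x_2 = 5:4.
Budget: p_1·x_1 + p_2·(4/5)·x_1 = M, so (5·p_1 + 4·p_2)·x_1 = 5·M.
Demand: x_1*(p_1,p_2,M) = 5·M/(5·p_1 + 4·p_2), x_2* = 4·M/(5·p_1 + 4·p_2).
Here 5·12.3 + 4·1 = 65.5, giving x_2* = 2.8702.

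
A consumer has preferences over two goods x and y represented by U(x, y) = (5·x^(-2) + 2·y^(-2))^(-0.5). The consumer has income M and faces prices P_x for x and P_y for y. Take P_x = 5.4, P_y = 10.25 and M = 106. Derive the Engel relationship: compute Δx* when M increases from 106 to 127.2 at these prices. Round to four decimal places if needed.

MU_x ∝ 5·x^(-3), MU_y ∝ 2·y^(-3), so MRS = (5/2)·(y/x)^(3) = P_x/P_y.
Hence y/x = ((2/5)·P_x/P_y)^(1/(3)), i.e. raised to the 1/3 power.
With the ratio pinned down, the budget gives x* = M/(P_x + P_y·(y/x)) and y* = (y/x)·x*.
Numerically y/x = 0.595082, so x* = 106/(5.4 + 10.25·0.595082) = 9.2177.
At M' = 127.2: x* = 11.0613. Change: 11.0613 − 9.2177 = 1.8435.

Δx* = 1.8435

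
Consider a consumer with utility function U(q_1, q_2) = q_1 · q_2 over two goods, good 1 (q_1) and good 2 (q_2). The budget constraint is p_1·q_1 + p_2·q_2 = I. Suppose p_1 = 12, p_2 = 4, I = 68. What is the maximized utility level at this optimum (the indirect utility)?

V = 24.0833

The MRS is q_2/q_1. Set MRS = p_1/p_2.
Rearranging, p_2·q_2 = p_1·q_1. Substituting into the budget gives p_1·q_1·(1 + 1) = I.
Demand: q_1*(p_1,p_2,I) = 0.5·I/p_1 and q_2* = 0.5·I/p_2.
At p_1=12, p_2=4, I=68: q_1* = 0.5·68/12 = 2.8333, q_2* = 8.5.
Utility at the optimum: U(2.8333, 8.5) = 24.0833.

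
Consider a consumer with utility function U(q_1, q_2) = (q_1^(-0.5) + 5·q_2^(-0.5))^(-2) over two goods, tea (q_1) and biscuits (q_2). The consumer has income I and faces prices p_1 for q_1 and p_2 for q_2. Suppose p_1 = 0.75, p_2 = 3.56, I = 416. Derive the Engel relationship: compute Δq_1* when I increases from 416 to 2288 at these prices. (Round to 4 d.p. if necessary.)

From the CES first-order condition, (1/5)·(q_2/q_1)^(1.5) = p_1/p_2.
Solve for the ratio: q_2/q_1 = [5·p_1/p_2]^(2/3).
Substitute q_2 = (q_2/q_1)·q_1 into the budget: q_1* = I/(p_1 + p_2·(q_2/q_1)).
Numerically q_2/q_1 = 1.035271, so q_1* = 416/(0.75 + 3.56·1.035271) = 93.7874.
At I' = 2288: q_1* = 515.8305. Change: 515.8305 − 93.7874 = 422.0431.

Δq_1* = 422.0431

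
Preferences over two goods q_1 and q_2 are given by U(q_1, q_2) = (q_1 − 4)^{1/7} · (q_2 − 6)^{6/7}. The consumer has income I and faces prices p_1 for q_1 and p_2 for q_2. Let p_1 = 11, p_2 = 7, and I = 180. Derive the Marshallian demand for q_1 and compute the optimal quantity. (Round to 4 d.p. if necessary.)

q_1* = 5.2208

Substituting into the budget: q_1* = 4 + 1/7·(I − 4·p_1 − 6·p_2)/p_1, and q_2* = 6 + 6/7·(…)/p_2.
Discretionary income = 180 − 4·11 − 6·7 = 94; q_1* = 4 + 1/7·94/11 = 5.2208.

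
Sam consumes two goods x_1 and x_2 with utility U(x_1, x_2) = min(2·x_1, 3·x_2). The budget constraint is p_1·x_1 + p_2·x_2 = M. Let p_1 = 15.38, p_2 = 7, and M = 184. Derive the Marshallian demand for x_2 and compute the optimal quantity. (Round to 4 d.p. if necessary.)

Demand: x_1*(p_1,p_2,M) = 3·M/(3·p_1 + 2·p_2), x_2* = 2·M/(3·p_1 + 2·p_2).
Here 3·15.38 + 2·7 = 60.14, giving x_2* = 6.1191.

x_2* = 6.1191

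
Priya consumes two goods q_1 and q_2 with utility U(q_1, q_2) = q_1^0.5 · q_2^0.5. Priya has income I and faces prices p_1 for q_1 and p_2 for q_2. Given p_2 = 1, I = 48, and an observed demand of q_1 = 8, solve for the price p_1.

Tangency: MRS = q_2/q_1 = p_1/p_2.
So 0.5·p_2·q_2 = 0.5·p_1·q_1; combined with the budget, a share 0.5 of income goes to q_1.
Demand: q_1*(p_1,p_2,I) = 0.5·I/p_1 and q_2* = 0.5·I/p_2.
Set q_1* = 8 in the demand function and solve for p_1: p_1 = 3.

p_1 = 3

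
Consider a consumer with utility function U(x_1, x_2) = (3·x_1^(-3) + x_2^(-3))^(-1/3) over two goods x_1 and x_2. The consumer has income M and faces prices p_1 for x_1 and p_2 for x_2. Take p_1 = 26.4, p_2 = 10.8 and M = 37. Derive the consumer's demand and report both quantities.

x_1* = 1.0092, x_2* = 0.9589

With the ratio pinned down, the budget gives x_1* = M/(p_1 + p_2·(x_2/x_1)) and x_2* = (x_2/x_1)·x_1*.
Numerically x_2/x_1 = 0.95009, so x_1* = 37/(26.4 + 10.8·0.95009) = 1.0092 and x_2* = 0.95009·1.0092 = 0.9589.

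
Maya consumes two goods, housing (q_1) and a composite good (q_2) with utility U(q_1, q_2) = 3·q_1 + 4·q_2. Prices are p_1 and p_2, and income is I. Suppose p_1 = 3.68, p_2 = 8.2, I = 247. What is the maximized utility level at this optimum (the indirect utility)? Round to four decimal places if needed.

Perfect substitutes: compare marginal utility per dollar. 3/p_1 vs 4/p_2 → 0.8152 vs 0.4878.
q_1 gives more utility per dollar, so spend all income on q_1: q_1* = I/p_1, q_2* = 0.
Numerically: q_1* = 67.1196, q_2* = 0.
Utility at the optimum: U(67.1196, 0) = 201.3587.

V = 201.3587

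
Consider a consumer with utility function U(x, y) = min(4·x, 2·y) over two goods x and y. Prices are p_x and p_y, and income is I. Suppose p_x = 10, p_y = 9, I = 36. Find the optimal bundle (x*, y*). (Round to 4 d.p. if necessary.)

x* = 1.2857, y* = 2.5714

Leontief preferences: the optimum is at the kink where x/2 = y/4, i.e. y = 2·x.
Budget: p_x·x + p_y·2·x = I, so (2·p_x + 4·p_y)·x = 2·I.
Demand: x*(p_x,p_y,I) = 2·I/(2·p_x + 4·p_y), y* = 4·I/(2·p_x + 4·p_y).
Here 2·10 + 4·9 = 56, giving x* = 1.2857 and y* = 2.5714.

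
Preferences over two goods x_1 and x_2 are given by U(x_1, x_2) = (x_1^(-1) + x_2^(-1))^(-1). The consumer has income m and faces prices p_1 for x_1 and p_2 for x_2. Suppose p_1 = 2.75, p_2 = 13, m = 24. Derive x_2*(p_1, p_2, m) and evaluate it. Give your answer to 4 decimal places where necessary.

x_2* = 1.2645

From the CES first-order condition, (x_2/x_1)^(2) = p_1/p_2.
Solve for the ratio: x_2/x_1 = [p_1/p_2]^(0.5).
With the ratio pinned down, the budget gives x_1* = m/(p_1 + p_2·(x_2/x_1)) and x_2* = (x_2/x_1)·x_1*.
Numerically x_2/x_1 = 0.459933, so x_1* = 24/(2.75 + 13·0.459933) = 2.7494 and x_2* = 0.459933·2.7494 = 1.2645.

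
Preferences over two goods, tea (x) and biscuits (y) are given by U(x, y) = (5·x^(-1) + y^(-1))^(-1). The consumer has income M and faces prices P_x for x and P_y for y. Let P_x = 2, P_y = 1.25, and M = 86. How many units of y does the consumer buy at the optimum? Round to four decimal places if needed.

y* = 17.9708

From the CES first-order condition, 5·(y/x)^(2) = P_x/P_y.
Solve for the ratio: y/x = [(1/5)·P_x/P_y]^(0.5).
Substitute y = (y/x)·x into the budget: x* = M/(P_x + P_y·(y/x)).
Numerically y/x = 0.565685, so x* = 86/(2 + 1.25·0.565685) = 31.7682 and y* = 0.565685·31.7682 = 17.9708.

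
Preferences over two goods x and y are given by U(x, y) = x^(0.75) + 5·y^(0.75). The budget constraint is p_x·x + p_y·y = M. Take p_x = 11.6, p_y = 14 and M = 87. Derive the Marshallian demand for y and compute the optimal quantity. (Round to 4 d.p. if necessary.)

y* = 6.1969

MRS = MU_x/MU_y = (1/5)·(y/x)^(0.25). Set equal to p_x/p_y.
Solve for the ratio: y/x = [5·p_x/p_y]^(4).
Substitute y = (y/x)·x into the budget: x* = M/(p_x + p_y·(y/x)).
Numerically y/x = 294.577676, so x* = 87/(11.6 + 14·294.577676) = 0.021 and y* = 294.577676·0.021 = 6.1969.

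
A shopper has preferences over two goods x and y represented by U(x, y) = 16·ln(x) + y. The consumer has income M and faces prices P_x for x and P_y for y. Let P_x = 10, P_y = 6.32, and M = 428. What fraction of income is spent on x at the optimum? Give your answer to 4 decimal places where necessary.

share on x = 0.2363

At the given prices: x* = 16·6.32/10 = 10.112, and y* = 51.7215.
Expenditure on x: 10·10.112 = 101.12; share = 0.2363.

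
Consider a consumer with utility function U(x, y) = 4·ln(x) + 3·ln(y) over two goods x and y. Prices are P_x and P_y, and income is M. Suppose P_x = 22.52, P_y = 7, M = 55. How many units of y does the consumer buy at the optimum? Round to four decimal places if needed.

MU_x/MU_y = (4·y)/(3·x); tangency sets this equal to P_x/P_y.
So 4·P_y·y = 3·P_x·x; combined with the budget, a share 4/7 of income goes to x.
Demand: x*(P_x,P_y,M) = 4/7·M/P_x and y* = 3/7·M/P_y.
At P_x=22.52, P_y=7, M=55: y* = 3/7·55/7 = 3.3673.

y* = 3.3673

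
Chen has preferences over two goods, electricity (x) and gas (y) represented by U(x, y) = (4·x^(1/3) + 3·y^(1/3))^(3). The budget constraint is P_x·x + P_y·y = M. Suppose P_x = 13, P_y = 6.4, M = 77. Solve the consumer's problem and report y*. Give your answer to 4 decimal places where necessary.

y* = 5.7835

Numerically y/x = 1.880343, so x* = 77/(13 + 6.4·1.880343) = 3.0758 and y* = 1.880343·3.0758 = 5.7835.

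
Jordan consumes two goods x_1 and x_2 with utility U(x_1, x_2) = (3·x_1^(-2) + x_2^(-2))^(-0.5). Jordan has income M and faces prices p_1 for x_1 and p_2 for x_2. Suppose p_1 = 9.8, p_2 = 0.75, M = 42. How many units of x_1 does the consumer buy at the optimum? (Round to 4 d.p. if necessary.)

x_1* = 3.8096

MRS = MU_x_1/MU_x_2 = 3·(x_2/x_1)^(3). Set equal to p_1/p_2.
Hence x_2/x_1 = ((1/3)·p_1/p_2)^(1/(3)), i.e. raised to the 1/3 power.
With the ratio pinned down, the budget gives x_1* = M/(p_1 + p_2·(x_2/x_1)) and x_2* = (x_2/x_1)·x_1*.
Numerically x_2/x_1 = 1.633107, so x_1* = 42/(9.8 + 0.75·1.633107) = 3.8096.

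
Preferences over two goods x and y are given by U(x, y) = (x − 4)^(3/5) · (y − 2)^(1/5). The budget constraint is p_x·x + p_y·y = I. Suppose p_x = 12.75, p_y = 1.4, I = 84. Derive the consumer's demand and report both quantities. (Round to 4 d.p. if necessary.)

x* = 5.7765, y* = 7.3929

Let x' = x−4, y' = y−2. MRS = 3·y'/x' = p_x/p_y.
After buying the subsistence bundle (4, 2), a share 0.75 of the remaining income goes to x: x* = 4 + 0.75·(I − 4p_x − 2p_y)/p_x.
Discretionary income = 84 − 4·12.75 − 2·1.4 = 30.2; x* = 4 + 0.75·30.2/12.75 = 5.7765; y* = 2 + 0.25·30.2/1.4 = 7.3929.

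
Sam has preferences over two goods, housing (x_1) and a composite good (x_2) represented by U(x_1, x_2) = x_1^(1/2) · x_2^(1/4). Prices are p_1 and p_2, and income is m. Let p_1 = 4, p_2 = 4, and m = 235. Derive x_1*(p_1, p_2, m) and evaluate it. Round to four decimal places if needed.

x_1* = 39.1667

The MRS is 2·x_2/x_1. Set MRS = p_1/p_2.
Rearranging, p_2·x_2 = (1/2)·p_1·x_1. Substituting into the budget gives p_1·x_1·(1 + (1/2)) = m.
Demand: x_1*(p_1,p_2,m) = 2/3·m/p_1 and x_2* = 1/3·m/p_2.
At p_1=4, p_2=4, m=235: x_1* = 2/3·235/4 = 39.1667.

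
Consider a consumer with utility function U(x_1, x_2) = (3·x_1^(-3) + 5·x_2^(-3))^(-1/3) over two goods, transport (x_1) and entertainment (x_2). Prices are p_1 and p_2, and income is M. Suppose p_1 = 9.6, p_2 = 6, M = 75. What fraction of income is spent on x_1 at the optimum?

From the CES first-order condition, (3/5)·(x_2/x_1)^(4) = p_1/p_2.
Hence x_2/x_1 = ((5/3)·p_1/p_2)^(1/(4)), i.e. raised to the 0.25 power.
With the ratio pinned down, the budget gives x_1* = M/(p_1 + p_2·(x_2/x_1)) and x_2* = (x_2/x_1)·x_1*.
Numerically x_2/x_1 = 1.277886, so x_1* = 75/(9.6 + 6·1.277886) = 4.3435 and x_2* = 1.277886·4.3435 = 5.5505.
Expenditure on x_1: 9.6·4.3435 = 41.6973; share = 0.556.

share on x_1 = 0.556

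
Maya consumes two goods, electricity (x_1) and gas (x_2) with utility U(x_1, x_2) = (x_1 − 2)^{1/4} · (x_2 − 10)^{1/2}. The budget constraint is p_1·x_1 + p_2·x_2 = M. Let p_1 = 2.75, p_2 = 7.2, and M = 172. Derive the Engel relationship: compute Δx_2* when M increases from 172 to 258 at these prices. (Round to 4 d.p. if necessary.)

Δx_2* = 7.963

This is Cobb-Douglas in (x_1−2, x_2−10): tangency gives 0.25·p_2·(x_2−10) = 0.5·p_1·(x_1−2).
Substituting into the budget: x_1* = 2 + 1/3·(M − 2·p_1 − 10·p_2)/p_1, and x_2* = 10 + 2/3·(…)/p_2.
Discretionary income = 172 − 2·2.75 − 10·7.2 = 94.5; x_2* = 10 + 2/3·94.5/7.2 = 18.75.
At M' = 258: x_2* = 26.713. Change: 26.713 − 18.75 = 7.963.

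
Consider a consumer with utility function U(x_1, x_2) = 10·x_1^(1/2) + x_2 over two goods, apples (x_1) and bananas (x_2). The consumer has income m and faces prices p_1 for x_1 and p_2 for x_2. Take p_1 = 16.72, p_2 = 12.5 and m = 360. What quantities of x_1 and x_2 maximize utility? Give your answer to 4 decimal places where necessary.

x_1* = 13.9729, x_2* = 10.1098

Set MRS = p_1/p_2: 5·x_1^(−1/2) = p_1/p_2.
Solve: √x_1 = 5·p_2/p_1, so x_1*(p_1,p_2) = (5·p_2/p_1)², and x_2* = (m − p_1·x_1*)/p_2.
Plugging in: x_1* = (5·12.5/16.72)² = 13.9729, x_2* = 10.1098.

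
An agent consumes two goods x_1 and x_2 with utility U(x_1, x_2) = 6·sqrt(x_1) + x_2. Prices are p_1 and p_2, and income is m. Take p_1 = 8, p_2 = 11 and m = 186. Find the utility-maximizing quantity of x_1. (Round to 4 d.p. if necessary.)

x_1* = 17.0156

Set MRS = p_1/p_2: 3·x_1^(−1/2) = p_1/p_2.
Solve: √x_1 = 3·p_2/p_1, so x_1*(p_1,p_2) = (3·p_2/p_1)², and x_2* = (m − p_1·x_1*)/p_2.
Plugging in: x_1* = (3·11/8)² = 17.0156.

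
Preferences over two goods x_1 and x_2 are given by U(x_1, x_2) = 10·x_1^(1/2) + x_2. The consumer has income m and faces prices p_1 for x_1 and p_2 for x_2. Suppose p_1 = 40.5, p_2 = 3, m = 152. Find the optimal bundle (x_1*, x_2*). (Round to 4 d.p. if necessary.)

x_1* = 0.1372, x_2* = 48.8148

Set MRS = p_1/p_2: 5·x_1^(−1/2) = p_1/p_2.
Solve: √x_1 = 5·p_2/p_1, so x_1*(p_1,p_2) = (5·p_2/p_1)², and x_2* = (m − p_1·x_1*)/p_2.
Plugging in: x_1* = (5·3/40.5)² = 0.1372, x_2* = 48.8148.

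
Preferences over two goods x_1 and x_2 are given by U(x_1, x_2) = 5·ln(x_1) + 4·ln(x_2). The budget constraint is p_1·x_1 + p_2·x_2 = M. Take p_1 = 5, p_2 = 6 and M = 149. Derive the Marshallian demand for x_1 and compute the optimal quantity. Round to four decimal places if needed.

x_1* = 16.5556

Tangency: MRS = (5/4)·x_2/x_1 = p_1/p_2.
So 5·p_2·x_2 = 4·p_1·x_1; combined with the budget, a share 5/9 of income goes to x_1.
Demand: x_1*(p_1,p_2,M) = 5/9·M/p_1 and x_2* = 4/9·M/p_2.
At p_1=5, p_2=6, M=149: x_1* = 5/9·149/5 = 16.5556.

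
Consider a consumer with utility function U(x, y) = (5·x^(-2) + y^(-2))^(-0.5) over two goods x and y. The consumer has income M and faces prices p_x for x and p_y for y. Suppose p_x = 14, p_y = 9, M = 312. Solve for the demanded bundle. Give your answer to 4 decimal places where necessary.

MRS = MU_x/MU_y = 5·(y/x)^(3). Set equal to p_x/p_y.
Hence y/x = ((1/5)·p_x/p_y)^(1/(3)), i.e. raised to the 1/3 power.
With the ratio pinned down, the budget gives x* = M/(p_x + p_y·(y/x)) and y* = (y/x)·x*.
Numerically y/x = 0.677598, so x* = 312/(14 + 9·0.677598) = 15.5236 and y* = 0.677598·15.5236 = 10.5188.

x* = 15.5236, y* = 10.5188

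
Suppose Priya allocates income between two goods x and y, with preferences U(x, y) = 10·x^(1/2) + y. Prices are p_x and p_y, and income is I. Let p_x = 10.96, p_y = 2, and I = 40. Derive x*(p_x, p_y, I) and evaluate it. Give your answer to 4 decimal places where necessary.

Set MRS = p_x/p_y: 5·x^(−1/2) = p_x/p_y.
Thus x* = (5·p_y/p_x)² — independent of I — with the rest of income spent on y.
Plugging in: x* = (5·2/10.96)² = 0.8325.

x* = 0.8325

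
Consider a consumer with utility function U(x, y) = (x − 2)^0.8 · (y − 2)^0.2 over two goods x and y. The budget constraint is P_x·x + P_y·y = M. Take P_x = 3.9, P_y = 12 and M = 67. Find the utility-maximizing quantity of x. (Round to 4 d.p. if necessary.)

Substituting into the budget: x* = 2 + 0.8·(M − 2·P_x − 2·P_y)/P_x, and y* = 2 + 0.2·(…)/P_y.
Discretionary income = 67 − 2·3.9 − 2·12 = 35.2; x* = 2 + 0.8·35.2/3.9 = 9.2205.

x* = 9.2205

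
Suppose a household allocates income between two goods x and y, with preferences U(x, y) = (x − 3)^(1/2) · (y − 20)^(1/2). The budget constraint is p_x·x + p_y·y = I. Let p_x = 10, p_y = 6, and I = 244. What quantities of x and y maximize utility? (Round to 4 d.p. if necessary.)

x* = 7.7, y* = 27.8333

Let x' = x−3, y' = y−20. MRS = y'/x' = p_x/p_y.
After buying the subsistence bundle (3, 20), a share 0.5 of the remaining income goes to x: x* = 3 + 0.5·(I − 3p_x − 20p_y)/p_x.
Discretionary income = 244 − 3·10 − 20·6 = 94; x* = 3 + 0.5·94/10 = 7.7; y* = 20 + 0.5·94/6 = 27.8333.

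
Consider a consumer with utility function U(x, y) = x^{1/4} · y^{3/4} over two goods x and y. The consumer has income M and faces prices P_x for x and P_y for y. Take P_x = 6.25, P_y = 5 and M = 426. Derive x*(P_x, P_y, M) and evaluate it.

x* = 17.04

The MRS is (1/3)·y/x. Set MRS = P_x/P_y.
Rearranging, P_y·y = 3·P_x·x. Substituting into the budget gives P_x·x·(1 + 3) = M.
Demand: x*(P_x,P_y,M) = 0.25·M/P_x and y* = 0.75·M/P_y.
At P_x=6.25, P_y=5, M=426: x* = 0.25·426/6.25 = 17.04.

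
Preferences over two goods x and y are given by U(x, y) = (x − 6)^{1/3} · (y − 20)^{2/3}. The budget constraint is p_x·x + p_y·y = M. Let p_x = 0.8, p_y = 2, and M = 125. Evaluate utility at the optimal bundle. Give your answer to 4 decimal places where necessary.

This is Cobb-Douglas in (x−6, y−20): tangency gives 1/3·p_y·(y−20) = 2/3·p_x·(x−6).
After buying the subsistence bundle (6, 20), a share 1/3 of the remaining income goes to x: x* = 6 + 1/3·(M − 6p_x − 20p_y)/p_x.
Discretionary income = 125 − 6·0.8 − 20·2 = 80.2; x* = 6 + 1/3·80.2/0.8 = 39.4167; y* = 20 + 2/3·80.2/2 = 46.7333.
Utility at the optimum: U(39.4167, 46.7333) = 28.7976.

V = 28.7976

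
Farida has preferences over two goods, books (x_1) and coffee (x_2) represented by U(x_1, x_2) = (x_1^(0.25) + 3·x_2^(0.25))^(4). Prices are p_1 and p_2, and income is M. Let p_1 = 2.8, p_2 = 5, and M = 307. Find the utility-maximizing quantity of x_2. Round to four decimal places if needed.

x_2* = 47.9538

Substitute x_2 = (x_2/x_1)·x_1 into the budget: x_1* = M/(p_1 + p_2·(x_2/x_1)).
Numerically x_2/x_1 = 1.997158, so x_1* = 307/(2.8 + 5·1.997158) = 24.011 and x_2* = 1.997158·24.011 = 47.9538.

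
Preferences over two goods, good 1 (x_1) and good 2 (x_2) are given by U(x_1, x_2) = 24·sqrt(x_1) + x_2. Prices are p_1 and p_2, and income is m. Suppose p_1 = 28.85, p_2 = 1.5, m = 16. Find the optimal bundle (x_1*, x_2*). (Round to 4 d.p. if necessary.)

x_1* = 0.3893, x_2* = 3.1797

MU_x_1 = 12/√x_1, MU_x_2 = 1. Tangency: 12/√x_1 = p_1/p_2.
Thus x_1* = (12·p_2/p_1)² — independent of m — with the rest of income spent on x_2.
Plugging in: x_1* = (12·1.5/28.85)² = 0.3893, x_2* = 3.1797.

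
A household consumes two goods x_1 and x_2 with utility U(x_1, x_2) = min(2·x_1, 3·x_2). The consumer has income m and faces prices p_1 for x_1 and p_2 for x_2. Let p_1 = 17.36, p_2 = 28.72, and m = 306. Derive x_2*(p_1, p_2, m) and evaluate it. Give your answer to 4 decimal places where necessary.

x_2* = 5.588

Leontief preferences: the optimum is at the kink where x_1/3 = x_2/2, i.e. x_2 = (2/3)·x_1.
Budget: p_1·x_1 + p_2·(2/3)·x_1 = m, so (3·p_1 + 2·p_2)·x_1 = 3·m.
Demand: x_1*(p_1,p_2,m) = 3·m/(3·p_1 + 2·p_2), x_2* = 2·m/(3·p_1 + 2·p_2).
Here 3·17.36 + 2·28.72 = 109.52, giving x_2* = 5.588.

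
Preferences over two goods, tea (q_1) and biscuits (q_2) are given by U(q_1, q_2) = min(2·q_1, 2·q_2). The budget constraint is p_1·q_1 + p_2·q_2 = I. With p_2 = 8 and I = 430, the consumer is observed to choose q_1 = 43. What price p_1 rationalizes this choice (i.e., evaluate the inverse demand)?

p_1 = 2

Leontief preferences: the optimum is at the kink where q_1/2 = q_2/2, i.e. q_2 = q_1.
Budget: p_1·q_1 + p_2·q_1 = I, so (2·p_1 + 2·p_2)·q_1 = 2·I.
Demand: q_1*(p_1,p_2,I) = 2·I/(2·p_1 + 2·p_2), q_2* = 2·I/(2·p_1 + 2·p_2).
Set q_1* = 43 in the demand function and solve for p_1: p_1 = 2.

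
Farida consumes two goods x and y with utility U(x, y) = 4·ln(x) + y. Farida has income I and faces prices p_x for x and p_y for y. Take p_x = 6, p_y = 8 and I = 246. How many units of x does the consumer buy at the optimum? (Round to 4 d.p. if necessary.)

Set MRS = p_x/p_y: (4/x)/1 = p_x/p_y.
So x*(p_x,p_y) = 4·p_y/p_x, independent of income; and y* = (I − 4·p_y)/p_y.
At the given prices: x* = 4·8/6 = 5.3333.

x* = 5.3333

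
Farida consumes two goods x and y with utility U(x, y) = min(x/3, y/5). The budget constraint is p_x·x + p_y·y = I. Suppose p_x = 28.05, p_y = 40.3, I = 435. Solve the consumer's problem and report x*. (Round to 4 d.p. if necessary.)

x* = 4.5685

Leontief preferences: the optimum is at the kink where x/3 = y/5, i.e. y = (5/3)·x.
Budget: p_x·x + p_y·(5/3)·x = I, so (3·p_x + 5·p_y)·x = 3·I.
Demand: x*(p_x,p_y,I) = 3·I/(3·p_x + 5·p_y), y* = 5·I/(3·p_x + 5·p_y).
Here 3·28.05 + 5·40.3 = 285.65, giving x* = 4.5685.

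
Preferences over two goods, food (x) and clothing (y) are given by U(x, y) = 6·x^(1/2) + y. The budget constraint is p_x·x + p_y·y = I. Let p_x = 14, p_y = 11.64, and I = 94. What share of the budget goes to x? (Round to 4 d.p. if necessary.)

Solve: √x = 3·p_y/p_x, so x*(p_x,p_y) = (3·p_y/p_x)², and y* = (I − p_x·x*)/p_y.
Plugging in: x* = (3·11.64/14)² = 6.2215, y* = 0.5927.
Expenditure on x: 14·6.2215 = 87.1005; share = 0.9266.

share on x = 0.9266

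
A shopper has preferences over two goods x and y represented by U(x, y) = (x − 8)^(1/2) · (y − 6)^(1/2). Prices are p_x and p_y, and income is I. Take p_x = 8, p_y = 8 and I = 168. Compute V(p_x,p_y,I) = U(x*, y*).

V = 3.5

MRS = (y−6)/(x−8). Tangency with p_x/p_y gives y−6 = (p_x/p_y)·(x−8).
Substituting into the budget: x* = 8 + 0.5·(I − 8·p_x − 6·p_y)/p_x, and y* = 6 + 0.5·(…)/p_y.
Discretionary income = 168 − 8·8 − 6·8 = 56; x* = 8 + 0.5·56/8 = 11.5; y* = 6 + 0.5·56/8 = 9.5.
Utility at the optimum: U(11.5, 9.5) = 3.5.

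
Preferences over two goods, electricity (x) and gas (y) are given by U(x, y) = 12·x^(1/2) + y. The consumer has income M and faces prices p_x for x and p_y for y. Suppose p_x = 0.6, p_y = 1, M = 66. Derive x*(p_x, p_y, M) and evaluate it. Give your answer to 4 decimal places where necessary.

Thus x* = (6·p_y/p_x)² — independent of M — with the rest of income spent on y.
Plugging in: x* = (6·1/0.6)² = 100.

x* = 100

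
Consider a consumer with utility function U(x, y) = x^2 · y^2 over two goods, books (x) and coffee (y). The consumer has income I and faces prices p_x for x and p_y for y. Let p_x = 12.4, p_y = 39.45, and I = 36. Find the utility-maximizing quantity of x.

x* = 1.4516

The MRS is y/x. Set MRS = p_x/p_y.
Rearranging, p_y·y = p_x·x. Substituting into the budget gives p_x·x·(1 + 1) = I.
Demand: x*(p_x,p_y,I) = 0.5·I/p_x and y* = 0.5·I/p_y.
At p_x=12.4, p_y=39.45, I=36: x* = 0.5·36/12.4 = 1.4516.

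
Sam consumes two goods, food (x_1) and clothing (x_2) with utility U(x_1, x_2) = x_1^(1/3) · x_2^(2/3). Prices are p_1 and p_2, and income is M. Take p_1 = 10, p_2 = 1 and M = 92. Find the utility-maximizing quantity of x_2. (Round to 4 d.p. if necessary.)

Tangency: MRS = (1/2)·x_2/x_1 = p_1/p_2.
So 1/3·p_2·x_2 = 2/3·p_1·x_1; combined with the budget, a share 1/3 of income goes to x_1.
Demand: x_1*(p_1,p_2,M) = 1/3·M/p_1 and x_2* = 2/3·M/p_2.
At p_1=10, p_2=1, M=92: x_2* = 2/3·92/1 = 61.3333.

x_2* = 61.3333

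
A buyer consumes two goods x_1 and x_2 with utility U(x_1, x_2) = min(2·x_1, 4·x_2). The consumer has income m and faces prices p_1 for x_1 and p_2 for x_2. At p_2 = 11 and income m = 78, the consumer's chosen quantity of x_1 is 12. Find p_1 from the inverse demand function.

With perfect complements, no substitution: consume in ratio x_1:x_2 = 4:2.
Budget: p_1·x_1 + p_2·(1/2)·x_1 = m, so (4·p_1 + 2·p_2)·x_1 = 4·m.
Demand: x_1*(p_1,p_2,m) = 4·m/(4·p_1 + 2·p_2), x_2* = 2·m/(4·p_1 + 2·p_2).
Set x_1* = 12 in the demand function and solve for p_1: p_1 = 1.

p_1 = 1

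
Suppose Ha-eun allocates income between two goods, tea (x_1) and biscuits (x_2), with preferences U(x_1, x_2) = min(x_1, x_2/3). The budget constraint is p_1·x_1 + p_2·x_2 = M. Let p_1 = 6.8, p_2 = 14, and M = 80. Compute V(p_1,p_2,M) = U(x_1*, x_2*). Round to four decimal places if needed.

With perfect complements, no substitution: consume in ratio x_1:x_2 = 1:3.
Budget: p_1·x_1 + p_2·3·x_1 = M, so (p_1 + 3·p_2)·x_1 = M.
Demand: x_1*(p_1,p_2,M) = M/(p_1 + 3·p_2), x_2* = 3·M/(p_1 + 3·p_2).
Here 6.8 + 3·14 = 48.8, giving x_1* = 1.6393 and x_2* = 4.918.
Utility at the optimum: U(1.6393, 4.918) = 1.6393.

V = 1.6393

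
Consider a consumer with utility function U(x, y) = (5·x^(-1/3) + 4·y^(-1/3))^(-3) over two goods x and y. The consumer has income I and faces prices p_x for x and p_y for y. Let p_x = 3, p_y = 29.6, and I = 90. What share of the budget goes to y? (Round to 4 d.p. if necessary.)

From the CES first-order condition, (5/4)·(y/x)^(4/3) = p_x/p_y.
Solve for the ratio: y/x = [(4/5)·p_x/p_y]^(0.75).
With the ratio pinned down, the budget gives x* = I/(p_x + p_y·(y/x)) and y* = (y/x)·x*.
Numerically y/x = 0.151946, so x* = 90/(3 + 29.6·0.151946) = 12.0038 and y* = 0.151946·12.0038 = 1.8239.
Expenditure on y: 29.6·1.8239 = 53.9885; share = 0.5999.

share on y = 0.5999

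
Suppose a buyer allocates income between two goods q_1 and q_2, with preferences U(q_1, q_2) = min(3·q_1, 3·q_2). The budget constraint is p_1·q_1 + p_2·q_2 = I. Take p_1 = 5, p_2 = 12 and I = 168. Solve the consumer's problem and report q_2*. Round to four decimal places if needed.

q_2* = 9.8824

Demand: q_1*(p_1,p_2,I) = 3·I/(3·p_1 + 3·p_2), q_2* = 3·I/(3·p_1 + 3·p_2).
Here 3·5 + 3·12 = 51, giving q_2* = 9.8824.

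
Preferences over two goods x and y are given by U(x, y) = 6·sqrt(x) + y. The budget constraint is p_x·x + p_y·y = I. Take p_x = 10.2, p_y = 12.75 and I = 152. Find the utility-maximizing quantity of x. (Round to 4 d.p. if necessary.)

x* = 14.0625

MU_x = 3/√x, MU_y = 1. Tangency: 3/√x = p_x/p_y.
Thus x* = (3·p_y/p_x)² — independent of I — with the rest of income spent on y.
Plugging in: x* = (3·12.75/10.2)² = 14.0625.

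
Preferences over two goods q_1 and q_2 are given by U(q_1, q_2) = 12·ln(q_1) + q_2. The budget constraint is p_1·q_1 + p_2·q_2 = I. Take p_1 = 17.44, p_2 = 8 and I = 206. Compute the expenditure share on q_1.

MU_q_1 = 12/q_1, MU_q_2 = 1. Tangency: 12/q_1 = p_1/p_2.
So q_1*(p_1,p_2) = 12·p_2/p_1, independent of income; and q_2* = (I − 12·p_2)/p_2.
At the given prices: q_1* = 12·8/17.44 = 5.5046, and q_2* = 13.75.
Expenditure on q_1: 17.44·5.5046 = 96; share = 0.466.

share on q_1 = 0.466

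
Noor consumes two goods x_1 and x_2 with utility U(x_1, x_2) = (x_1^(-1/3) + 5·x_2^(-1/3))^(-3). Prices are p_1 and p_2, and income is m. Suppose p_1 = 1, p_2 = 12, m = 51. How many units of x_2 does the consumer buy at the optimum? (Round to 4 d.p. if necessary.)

x_2* = 3.6616

From the CES first-order condition, (1/5)·(x_2/x_1)^(4/3) = p_1/p_2.
Hence x_2/x_1 = (5·p_1/p_2)^(1/(4/3)), i.e. raised to the 0.75 power.
With the ratio pinned down, the budget gives x_1* = m/(p_1 + p_2·(x_2/x_1)) and x_2* = (x_2/x_1)·x_1*.
Numerically x_2/x_1 = 0.518611, so x_1* = 51/(1 + 12·0.518611) = 7.0605 and x_2* = 0.518611·7.0605 = 3.6616.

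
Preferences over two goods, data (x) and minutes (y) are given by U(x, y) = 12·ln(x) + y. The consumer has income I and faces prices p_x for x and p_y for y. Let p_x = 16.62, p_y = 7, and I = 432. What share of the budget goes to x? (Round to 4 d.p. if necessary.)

Set MRS = p_x/p_y: (12/x)/1 = p_x/p_y.
So x*(p_x,p_y) = 12·p_y/p_x, independent of income; and y* = (I − 12·p_y)/p_y.
At the given prices: x* = 12·7/16.62 = 5.0542, and y* = 49.7143.
Expenditure on x: 16.62·5.0542 = 84; share = 0.1944.

share on x = 0.1944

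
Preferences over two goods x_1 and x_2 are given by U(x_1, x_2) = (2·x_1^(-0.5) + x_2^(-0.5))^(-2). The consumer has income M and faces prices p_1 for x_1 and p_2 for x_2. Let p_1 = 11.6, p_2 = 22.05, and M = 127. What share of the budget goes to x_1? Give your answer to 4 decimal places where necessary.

From the CES first-order condition, 2·(x_2/x_1)^(1.5) = p_1/p_2.
Solve for the ratio: x_2/x_1 = [(1/2)·p_1/p_2]^(2/3).
With the ratio pinned down, the budget gives x_1* = M/(p_1 + p_2·(x_2/x_1)) and x_2* = (x_2/x_1)·x_1*.
Numerically x_2/x_1 = 0.410531, so x_1* = 127/(11.6 + 22.05·0.410531) = 6.1495 and x_2* = 0.410531·6.1495 = 2.5245.
Expenditure on x_1: 11.6·6.1495 = 71.3338; share = 0.5617.

share on x_1 = 0.5617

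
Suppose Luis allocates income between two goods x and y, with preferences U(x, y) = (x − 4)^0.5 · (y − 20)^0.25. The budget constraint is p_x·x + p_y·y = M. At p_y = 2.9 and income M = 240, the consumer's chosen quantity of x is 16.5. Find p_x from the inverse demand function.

MRS = 2·(y−20)/(x−4). Tangency with p_x/p_y gives y−20 = (1/2)·(p_x/p_y)·(x−4).
After buying the subsistence bundle (4, 20), a share 2/3 of the remaining income goes to x: x* = 4 + 2/3·(M − 4p_x − 20p_y)/p_x.
Set x* = 16.5 in the demand function and solve for p_x: p_x = 8.

p_x = 8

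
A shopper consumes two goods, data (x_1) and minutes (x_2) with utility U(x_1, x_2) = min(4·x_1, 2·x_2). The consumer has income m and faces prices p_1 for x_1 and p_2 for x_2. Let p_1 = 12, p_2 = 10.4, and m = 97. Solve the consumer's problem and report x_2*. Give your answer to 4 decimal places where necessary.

x_2* = 5.9146

Leontief preferences: the optimum is at the kink where x_1/2 = x_2/4, i.e. x_2 = 2·x_1.
Budget: p_1·x_1 + p_2·2·x_1 = m, so (2·p_1 + 4·p_2)·x_1 = 2·m.
Demand: x_1*(p_1,p_2,m) = 2·m/(2·p_1 + 4·p_2), x_2* = 4·m/(2·p_1 + 4·p_2).
Here 2·12 + 4·10.4 = 65.6, giving x_2* = 5.9146.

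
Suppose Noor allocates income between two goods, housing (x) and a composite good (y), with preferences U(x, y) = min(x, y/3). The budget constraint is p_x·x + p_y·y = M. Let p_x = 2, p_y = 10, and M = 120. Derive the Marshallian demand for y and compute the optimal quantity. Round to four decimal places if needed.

Leontief preferences: the optimum is at the kink where x/1 = y/3, i.e. y = 3·x.
Budget: p_x·x + p_y·3·x = M, so (p_x + 3·p_y)·x = M.
Demand: x*(p_x,p_y,M) = M/(p_x + 3·p_y), y* = 3·M/(p_x + 3·p_y).
Here 2 + 3·10 = 32, giving y* = 11.25.

y* = 11.25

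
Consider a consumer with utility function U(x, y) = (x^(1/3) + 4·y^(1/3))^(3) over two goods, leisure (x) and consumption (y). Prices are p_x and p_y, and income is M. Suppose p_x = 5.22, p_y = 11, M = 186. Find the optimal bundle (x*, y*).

MU_x ∝ x^(-2/3), MU_y ∝ 4·y^(-2/3), so MRS = (1/4)·(y/x)^(2/3) = p_x/p_y.
Hence y/x = (4·p_x/p_y)^(1/(2/3)), i.e. raised to the 1.5 power.
With the ratio pinned down, the budget gives x* = M/(p_x + p_y·(y/x)) and y* = (y/x)·x*.
Numerically y/x = 2.615211, so x* = 186/(5.22 + 11·2.615211) = 5.4726 and y* = 2.615211·5.4726 = 14.3121.

x* = 5.4726, y* = 14.3121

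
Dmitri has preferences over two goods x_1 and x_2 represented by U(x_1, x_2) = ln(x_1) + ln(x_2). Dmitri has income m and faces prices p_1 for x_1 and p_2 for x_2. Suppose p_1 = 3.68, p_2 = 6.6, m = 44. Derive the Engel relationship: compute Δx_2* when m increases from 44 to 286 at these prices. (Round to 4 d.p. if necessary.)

Tangency: MRS = x_2/x_1 = p_1/p_2.
Rearranging, p_2·x_2 = p_1·x_1. Substituting into the budget gives p_1·x_1·(1 + 1) = m.
Demand: x_1*(p_1,p_2,m) = 0.5·m/p_1 and x_2* = 0.5·m/p_2.
At p_1=3.68, p_2=6.6, m=44: x_2* = 0.5·44/6.6 = 3.3333.
At m' = 286: x_2* = 21.6667. Change: 21.6667 − 3.3333 = 18.3333.

Δx_2* = 18.3333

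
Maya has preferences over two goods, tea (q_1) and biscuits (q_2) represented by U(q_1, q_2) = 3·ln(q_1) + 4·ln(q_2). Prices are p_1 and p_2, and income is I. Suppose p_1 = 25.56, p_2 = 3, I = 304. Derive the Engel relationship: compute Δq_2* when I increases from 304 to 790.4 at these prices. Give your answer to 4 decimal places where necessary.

MU_q_1/MU_q_2 = (3·q_2)/(4·q_1); tangency sets this equal to p_1/p_2.
Rearranging, p_2·q_2 = (4/3)·p_1·q_1. Substituting into the budget gives p_1·q_1·(1 + (4/3)) = I.
Demand: q_1*(p_1,p_2,I) = 3/7·I/p_1 and q_2* = 4/7·I/p_2.
At p_1=25.56, p_2=3, I=304: q_2* = 4/7·304/3 = 57.9048.
At I' = 790.4: q_2* = 150.5524. Change: 150.5524 − 57.9048 = 92.6476.

Δq_2* = 92.6476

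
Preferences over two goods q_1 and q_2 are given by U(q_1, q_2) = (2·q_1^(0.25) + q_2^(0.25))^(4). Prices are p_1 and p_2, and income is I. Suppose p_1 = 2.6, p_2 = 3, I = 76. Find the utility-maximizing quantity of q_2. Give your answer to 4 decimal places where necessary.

From the CES first-order condition, 2·(q_2/q_1)^(0.75) = p_1/p_2.
Hence q_2/q_1 = ((1/2)·p_1/p_2)^(1/(0.75)), i.e. raised to the 4/3 power.
With the ratio pinned down, the budget gives q_1* = I/(p_1 + p_2·(q_2/q_1)) and q_2* = (q_2/q_1)·q_1*.
Numerically q_2/q_1 = 0.327916, so q_1* = 76/(2.6 + 3·0.327916) = 21.2068 and q_2* = 0.327916·21.2068 = 6.9541.

q_2* = 6.9541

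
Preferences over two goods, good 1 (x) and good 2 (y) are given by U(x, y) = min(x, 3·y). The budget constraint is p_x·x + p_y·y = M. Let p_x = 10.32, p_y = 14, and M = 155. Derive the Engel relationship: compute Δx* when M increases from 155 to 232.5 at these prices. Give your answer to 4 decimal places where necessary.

Δx* = 5.1713

Here 3·10.32 + 14 = 44.96, giving x* = 10.3425.
At M' = 232.5: x* = 15.5138. Change: 15.5138 − 10.3425 = 5.1713.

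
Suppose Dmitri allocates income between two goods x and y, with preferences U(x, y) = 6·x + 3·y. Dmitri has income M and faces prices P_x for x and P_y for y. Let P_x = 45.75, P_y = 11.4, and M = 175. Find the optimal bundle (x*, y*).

x* = 0, y* = 15.3509

Perfect substitutes: compare marginal utility per dollar. 6/P_x vs 3/P_y → 0.1311 vs 0.2632.
y gives more utility per dollar, so spend all income on y: y* = M/P_y, x* = 0.
Numerically: x* = 0, y* = 15.3509.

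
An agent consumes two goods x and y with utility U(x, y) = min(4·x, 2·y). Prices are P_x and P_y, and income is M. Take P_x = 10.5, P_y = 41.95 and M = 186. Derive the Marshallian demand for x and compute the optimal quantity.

x* = 1.9703

Here 2·10.5 + 4·41.95 = 188.8, giving x* = 1.9703.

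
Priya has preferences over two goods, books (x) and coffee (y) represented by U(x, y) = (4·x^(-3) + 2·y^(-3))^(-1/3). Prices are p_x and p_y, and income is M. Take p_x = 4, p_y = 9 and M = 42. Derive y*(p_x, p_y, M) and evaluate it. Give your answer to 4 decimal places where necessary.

y* = 2.8329

MRS = MU_x/MU_y = 2·(y/x)^(4). Set equal to p_x/p_y.
Hence y/x = ((1/2)·p_x/p_y)^(1/(4)), i.e. raised to the 0.25 power.
Substitute y = (y/x)·x into the budget: x* = M/(p_x + p_y·(y/x)).
Numerically y/x = 0.686589, so x* = 42/(4 + 9·0.686589) = 4.126 and y* = 0.686589·4.126 = 2.8329.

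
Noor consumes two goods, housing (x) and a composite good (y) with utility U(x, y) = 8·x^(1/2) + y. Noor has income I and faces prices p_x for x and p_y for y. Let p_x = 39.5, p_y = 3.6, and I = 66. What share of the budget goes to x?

Utility is quasi-linear in y; the FOC for x is 4/√x = p_x/p_y.
Thus x* = (4·p_y/p_x)² — independent of I — with the rest of income spent on y.
Plugging in: x* = (4·3.6/39.5)² = 0.1329, y* = 16.8751.
Expenditure on x: 39.5·0.1329 = 5.2496; share = 0.0795.

share on x = 0.0795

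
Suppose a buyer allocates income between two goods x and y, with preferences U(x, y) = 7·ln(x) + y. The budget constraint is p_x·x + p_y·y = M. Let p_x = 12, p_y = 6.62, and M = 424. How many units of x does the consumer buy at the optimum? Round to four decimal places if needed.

x* = 3.8617

So x*(p_x,p_y) = 7·p_y/p_x, independent of income; and y* = (M − 7·p_y)/p_y.
At the given prices: x* = 7·6.62/12 = 3.8617.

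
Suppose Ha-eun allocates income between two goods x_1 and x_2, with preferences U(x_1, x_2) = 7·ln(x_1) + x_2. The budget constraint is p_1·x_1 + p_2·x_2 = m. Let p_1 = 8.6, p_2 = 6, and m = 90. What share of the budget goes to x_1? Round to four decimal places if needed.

Set MRS = p_1/p_2: (7/x_1)/1 = p_1/p_2.
So x_1*(p_1,p_2) = 7·p_2/p_1, independent of income; and x_2* = (m − 7·p_2)/p_2.
At the given prices: x_1* = 7·6/8.6 = 4.8837, and x_2* = 8.
Expenditure on x_1: 8.6·4.8837 = 42; share = 0.4667.

share on x_1 = 0.4667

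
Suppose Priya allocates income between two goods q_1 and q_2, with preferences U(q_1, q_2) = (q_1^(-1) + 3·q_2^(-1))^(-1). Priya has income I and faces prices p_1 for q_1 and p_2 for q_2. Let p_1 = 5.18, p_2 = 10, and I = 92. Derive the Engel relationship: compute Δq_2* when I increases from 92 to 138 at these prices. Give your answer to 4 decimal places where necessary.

From the CES first-order condition, (1/3)·(q_2/q_1)^(2) = p_1/p_2.
Solve for the ratio: q_2/q_1 = [3·p_1/p_2]^(0.5).
With the ratio pinned down, the budget gives q_1* = I/(p_1 + p_2·(q_2/q_1)) and q_2* = (q_2/q_1)·q_1*.
Numerically q_2/q_1 = 1.246595, so q_1* = 92/(5.18 + 10·1.246595) = 5.2137 and q_2* = 1.246595·5.2137 = 6.4993.
At I' = 138: q_2* = 9.749. Change: 9.749 − 6.4993 = 3.2497.

Δq_2* = 3.2497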